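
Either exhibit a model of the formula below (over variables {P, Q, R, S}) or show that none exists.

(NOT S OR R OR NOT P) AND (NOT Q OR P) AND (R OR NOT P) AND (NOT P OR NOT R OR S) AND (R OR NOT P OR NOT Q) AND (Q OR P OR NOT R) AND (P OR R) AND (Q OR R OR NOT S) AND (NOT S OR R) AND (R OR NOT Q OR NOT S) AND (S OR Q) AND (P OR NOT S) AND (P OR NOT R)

P ↦ true, Q ↦ true, R ↦ true, S ↦ true

Case Q = true:
(P) alone gives P = true.
(R) alone gives R = true.
(S) alone gives S = true.
Every clause now holds.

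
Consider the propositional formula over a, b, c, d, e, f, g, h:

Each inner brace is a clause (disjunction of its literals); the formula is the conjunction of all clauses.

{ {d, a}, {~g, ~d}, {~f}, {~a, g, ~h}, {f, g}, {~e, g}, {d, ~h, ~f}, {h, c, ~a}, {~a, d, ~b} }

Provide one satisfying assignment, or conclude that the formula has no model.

Unit clause (~f) forces f = 0.
Unit clause (g) forces g = 1.
Unit clause (~d) forces d = 0.
Unit clause (a) forces a = 1.
Unit clause (~b) forces b = 0.
Try h = 1.
No clause remains; c, e are free.

a=1; b=0; c=0; d=0; e=0; f=0; g=1; h=1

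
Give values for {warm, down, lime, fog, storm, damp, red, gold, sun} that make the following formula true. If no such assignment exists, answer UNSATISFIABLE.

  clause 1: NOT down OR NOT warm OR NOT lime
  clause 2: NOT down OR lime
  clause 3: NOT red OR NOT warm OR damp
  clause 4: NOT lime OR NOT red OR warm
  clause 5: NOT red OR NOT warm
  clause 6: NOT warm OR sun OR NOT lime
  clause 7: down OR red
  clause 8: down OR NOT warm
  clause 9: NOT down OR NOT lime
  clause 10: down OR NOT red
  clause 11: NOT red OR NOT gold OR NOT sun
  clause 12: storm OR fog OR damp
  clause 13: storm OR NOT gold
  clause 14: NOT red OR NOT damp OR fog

UNSATISFIABLE

Try down = false.
The clause (red) is unit, so red = true.
Now (NOT red) is unsatisfied and unit — conflict.
So down must be the other value — set down = true.
The clause (lime) is unit, so lime = true.
Now (NOT lime) is unsatisfied and unit — conflict.
Both values of down lead to a conflict.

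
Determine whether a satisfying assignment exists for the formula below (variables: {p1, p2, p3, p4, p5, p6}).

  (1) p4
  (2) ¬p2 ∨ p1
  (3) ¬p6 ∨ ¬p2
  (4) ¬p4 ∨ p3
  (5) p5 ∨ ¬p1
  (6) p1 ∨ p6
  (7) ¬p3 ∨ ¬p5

Yes

Unit clause (p4) forces p4 = True.
Unit clause (p3) forces p3 = True.
Unit clause (¬p5) forces p5 = False.
Unit clause (¬p1) forces p1 = False.
Unit clause (¬p2) forces p2 = False.
Unit clause (p6) forces p6 = True.
All clauses are satisfied.
A satisfying assignment: p1: False; p2: False; p3: True; p4: True; p5: False; p6: True.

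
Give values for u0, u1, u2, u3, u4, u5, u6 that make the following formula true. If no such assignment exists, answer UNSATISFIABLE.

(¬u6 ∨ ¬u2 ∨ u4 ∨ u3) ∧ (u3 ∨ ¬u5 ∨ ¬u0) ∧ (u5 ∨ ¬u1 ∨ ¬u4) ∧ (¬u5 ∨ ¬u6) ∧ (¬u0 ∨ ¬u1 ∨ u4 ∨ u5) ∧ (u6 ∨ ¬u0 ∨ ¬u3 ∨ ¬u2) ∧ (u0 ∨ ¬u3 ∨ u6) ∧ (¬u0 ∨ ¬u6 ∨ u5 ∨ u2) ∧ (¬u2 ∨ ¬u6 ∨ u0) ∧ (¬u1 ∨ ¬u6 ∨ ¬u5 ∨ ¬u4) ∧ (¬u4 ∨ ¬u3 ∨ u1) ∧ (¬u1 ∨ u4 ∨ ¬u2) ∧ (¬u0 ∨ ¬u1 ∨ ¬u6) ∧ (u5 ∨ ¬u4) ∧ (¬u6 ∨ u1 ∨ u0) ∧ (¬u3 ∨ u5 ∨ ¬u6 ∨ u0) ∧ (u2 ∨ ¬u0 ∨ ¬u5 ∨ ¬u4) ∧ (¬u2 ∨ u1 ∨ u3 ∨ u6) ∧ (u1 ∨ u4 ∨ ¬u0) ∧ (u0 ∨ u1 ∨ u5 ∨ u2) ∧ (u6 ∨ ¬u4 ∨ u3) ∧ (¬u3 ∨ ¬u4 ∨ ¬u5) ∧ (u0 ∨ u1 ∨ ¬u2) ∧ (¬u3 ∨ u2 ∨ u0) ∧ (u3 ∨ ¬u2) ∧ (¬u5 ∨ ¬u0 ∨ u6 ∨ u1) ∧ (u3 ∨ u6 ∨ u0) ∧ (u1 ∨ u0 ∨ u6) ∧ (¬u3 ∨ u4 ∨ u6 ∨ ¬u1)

u0=False; u1=True; u2=False; u3=False; u4=False; u5=False; u6=True

Suppose u5 = False.
The clause (¬u4) is unit, so u4 = False.
Suppose u0 = False.
Suppose u3 = False.
The clause (¬u2) is unit, so u2 = False.
The clause (u1) is unit, so u1 = True.
The clause (u6) is unit, so u6 = True.
Every clause now holds.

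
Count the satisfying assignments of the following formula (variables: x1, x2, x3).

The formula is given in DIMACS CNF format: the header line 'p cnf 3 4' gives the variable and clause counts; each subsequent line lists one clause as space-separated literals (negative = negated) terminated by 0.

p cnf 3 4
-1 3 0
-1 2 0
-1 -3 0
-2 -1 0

4

There are 2^3 = 8 truth assignments over (x1, x2, x3).
Split on x1. With x1 = True, the clauses containing x1 are satisfied and ¬x1 drops from the rest; 0 of the 2^2 = 4 assignments to the other variables satisfy what remains.
With x1 = False, by the same count on the reduced clause set, 4 assignments work.
Total: 0 + 4 = 4.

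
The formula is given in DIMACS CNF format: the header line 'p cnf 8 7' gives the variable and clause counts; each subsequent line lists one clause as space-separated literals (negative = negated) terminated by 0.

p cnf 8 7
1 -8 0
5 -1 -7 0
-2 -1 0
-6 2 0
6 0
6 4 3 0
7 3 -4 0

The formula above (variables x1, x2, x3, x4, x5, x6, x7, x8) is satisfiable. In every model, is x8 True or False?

False

Suppose x8 = True.
(x1) alone gives x1 = True.
(¬x2) alone gives x2 = False.
(¬x6) alone gives x6 = False.
That conflicts with the unit clause (x6).
So every satisfying assignment has x8 = False.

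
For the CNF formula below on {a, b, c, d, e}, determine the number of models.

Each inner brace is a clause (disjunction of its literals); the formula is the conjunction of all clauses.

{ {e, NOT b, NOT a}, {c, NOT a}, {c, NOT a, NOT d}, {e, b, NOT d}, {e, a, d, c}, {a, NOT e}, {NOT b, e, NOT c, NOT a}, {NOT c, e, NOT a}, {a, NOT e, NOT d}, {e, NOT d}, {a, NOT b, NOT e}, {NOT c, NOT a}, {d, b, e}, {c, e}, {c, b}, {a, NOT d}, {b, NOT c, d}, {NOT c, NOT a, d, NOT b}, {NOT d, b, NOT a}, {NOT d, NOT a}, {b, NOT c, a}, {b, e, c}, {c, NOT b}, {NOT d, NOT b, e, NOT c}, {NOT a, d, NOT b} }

There are 2^5 = 32 truth assignments over (a, b, c, d, e).
Split on e. With e = true, the clauses containing e are satisfied and NOT e drops from the rest; 0 of the 2^4 = 16 assignments to the other variables satisfy what remains.
With e = false, by the same count on the reduced clause set, 1 assignment works.
(One model: a=F, b=T, c=T, d=F, e=F.)
Total: 0 + 1 = 1.

1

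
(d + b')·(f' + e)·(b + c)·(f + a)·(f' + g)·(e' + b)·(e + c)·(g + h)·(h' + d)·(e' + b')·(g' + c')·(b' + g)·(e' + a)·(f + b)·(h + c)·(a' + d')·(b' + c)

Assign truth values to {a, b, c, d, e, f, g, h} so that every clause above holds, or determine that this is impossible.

Case d = 1:
From the singleton clause (a'), a = 0.
From the singleton clause (f), f = 1.
From the singleton clause (e), e = 1.
Now (e') is unsatisfied and unit — conflict.
So d must be the other value — set d = 0.
From the singleton clause (b'), b = 0.
From the singleton clause (c), c = 1.
From the singleton clause (e'), e = 0.
From the singleton clause (f'), f = 0.
Now (f) is unsatisfied and unit — conflict.
Either choice for d ends in contradiction.

UNSATISFIABLE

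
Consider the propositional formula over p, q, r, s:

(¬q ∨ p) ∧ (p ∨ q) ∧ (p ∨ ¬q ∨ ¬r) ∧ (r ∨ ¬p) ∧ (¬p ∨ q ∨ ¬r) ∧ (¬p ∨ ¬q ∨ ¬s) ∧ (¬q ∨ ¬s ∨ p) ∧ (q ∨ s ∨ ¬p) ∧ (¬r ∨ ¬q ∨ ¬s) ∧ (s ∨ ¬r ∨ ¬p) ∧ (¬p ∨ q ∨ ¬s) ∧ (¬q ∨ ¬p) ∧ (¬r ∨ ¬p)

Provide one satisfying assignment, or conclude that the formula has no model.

Branch on q: set q = False.
(p) alone gives p = True.
(r) alone gives r = True.
But (¬r) is also a unit clause — contradiction.
So q must be the other value — set q = True.
(p) alone gives p = True.
But (¬p) is also a unit clause — contradiction.
Neither q = True nor q = False works.

UNSATISFIABLE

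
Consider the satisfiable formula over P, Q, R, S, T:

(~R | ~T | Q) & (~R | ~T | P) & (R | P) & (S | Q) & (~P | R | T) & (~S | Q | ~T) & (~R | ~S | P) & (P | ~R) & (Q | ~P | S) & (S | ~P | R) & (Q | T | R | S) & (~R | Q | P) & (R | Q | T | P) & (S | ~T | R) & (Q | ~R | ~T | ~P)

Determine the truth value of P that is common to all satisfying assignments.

True

Suppose P = 0.
From the singleton clause (R), R = 1.
But (~R) is also a unit clause — contradiction.
So every satisfying assignment has P = True.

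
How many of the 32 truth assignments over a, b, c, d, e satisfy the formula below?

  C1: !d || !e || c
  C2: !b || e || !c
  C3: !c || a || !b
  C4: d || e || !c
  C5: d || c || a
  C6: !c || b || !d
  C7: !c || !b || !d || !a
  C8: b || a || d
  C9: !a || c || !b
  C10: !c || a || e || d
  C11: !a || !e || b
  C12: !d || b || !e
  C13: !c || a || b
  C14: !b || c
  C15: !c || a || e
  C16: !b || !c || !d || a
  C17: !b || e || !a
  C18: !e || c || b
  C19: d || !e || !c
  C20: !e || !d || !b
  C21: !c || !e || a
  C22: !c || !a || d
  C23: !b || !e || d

3

There are 2^5 = 32 truth assignments over (a, b, c, d, e).
Split on c. With c = true, the clauses containing c are satisfied and !c drops from the rest; 0 of the 2^4 = 16 assignments to the other variables satisfy what remains.
With c = false, by the same count on the reduced clause set, 3 assignments work.
Total: 0 + 3 = 3.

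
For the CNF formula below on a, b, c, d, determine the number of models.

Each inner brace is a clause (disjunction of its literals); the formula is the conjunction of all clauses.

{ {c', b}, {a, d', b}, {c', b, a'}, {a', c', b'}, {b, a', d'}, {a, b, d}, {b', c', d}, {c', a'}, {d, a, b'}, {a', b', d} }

There are 2^4 = 16 truth assignments over (a, b, c, d).
Check each against the 10 clauses (columns in the order a, b, c, d):
  F F F F  ✗ fails (a + b + d)
  F F F T  ✗ fails (a + d' + b)
  F F T F  ✗ fails (c' + b)
  F F T T  ✗ fails (c' + b)
  F T F F  ✗ fails (d + a + b')
  F T F T  ✓ satisfies all
  F T T F  ✗ fails (b' + c' + d)
  F T T T  ✓ satisfies all
  T F F F  ✓ satisfies all
  T F F T  ✗ fails (b + a' + d')
  T F T F  ✗ fails (c' + b)
  T F T T  ✗ fails (c' + b)
  T T F F  ✗ fails (a' + b' + d)
  T T F T  ✓ satisfies all
  T T T F  ✗ fails (a' + c' + b')
  T T T T  ✗ fails (a' + c' + b')
4 of the 16 rows are models.

4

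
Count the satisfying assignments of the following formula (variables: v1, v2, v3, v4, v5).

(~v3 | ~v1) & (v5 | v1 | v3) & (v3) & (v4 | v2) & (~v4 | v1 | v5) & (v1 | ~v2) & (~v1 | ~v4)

There are 2^5 = 32 truth assignments over (v1, v2, v3, v4, v5).
Split on v4. With v4 = 1, the clauses containing v4 are satisfied and ~v4 drops from the rest; 1 of the 2^4 = 16 assignments to the other variables satisfy what remains.
With v4 = 0, by the same count on the reduced clause set, 0 assignments work.
Total: 1 + 0 = 1.

1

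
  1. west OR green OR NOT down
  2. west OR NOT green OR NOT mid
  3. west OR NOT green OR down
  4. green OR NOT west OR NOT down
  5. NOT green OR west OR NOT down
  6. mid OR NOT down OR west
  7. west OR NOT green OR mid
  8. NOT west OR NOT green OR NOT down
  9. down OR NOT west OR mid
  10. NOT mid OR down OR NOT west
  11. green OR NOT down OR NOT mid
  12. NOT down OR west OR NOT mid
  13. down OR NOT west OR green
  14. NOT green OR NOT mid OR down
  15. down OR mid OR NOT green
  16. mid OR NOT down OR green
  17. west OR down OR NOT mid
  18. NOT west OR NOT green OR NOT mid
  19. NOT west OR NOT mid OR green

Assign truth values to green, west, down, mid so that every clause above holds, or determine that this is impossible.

Try west = false.
Try green = false.
(NOT down) alone gives down = false.
(NOT mid) alone gives mid = false.
Every clause now holds.

green: false; west: false; down: false; mid: false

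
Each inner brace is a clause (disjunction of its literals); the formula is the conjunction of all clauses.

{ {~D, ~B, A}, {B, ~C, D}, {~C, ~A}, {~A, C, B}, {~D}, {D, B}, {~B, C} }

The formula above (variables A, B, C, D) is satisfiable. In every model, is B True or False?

Suppose B = 0.
Unit clause (~D) forces D = 0.
But (D) is also a unit clause — contradiction.
So every satisfying assignment has B = True.

True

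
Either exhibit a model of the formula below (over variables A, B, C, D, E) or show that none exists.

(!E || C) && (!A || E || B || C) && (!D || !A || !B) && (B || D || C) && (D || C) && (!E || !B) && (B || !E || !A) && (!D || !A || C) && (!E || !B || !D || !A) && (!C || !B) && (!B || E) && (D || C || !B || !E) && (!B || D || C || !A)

A=true,  B=false,  C=true,  D=false,  E=false

Branch on E: set E = false.
The clause (!B) is unit, so B = false.
Branch on A: set A = true.
The clause (C) is unit, so C = true.
Every clause is now satisfied; D is unconstrained.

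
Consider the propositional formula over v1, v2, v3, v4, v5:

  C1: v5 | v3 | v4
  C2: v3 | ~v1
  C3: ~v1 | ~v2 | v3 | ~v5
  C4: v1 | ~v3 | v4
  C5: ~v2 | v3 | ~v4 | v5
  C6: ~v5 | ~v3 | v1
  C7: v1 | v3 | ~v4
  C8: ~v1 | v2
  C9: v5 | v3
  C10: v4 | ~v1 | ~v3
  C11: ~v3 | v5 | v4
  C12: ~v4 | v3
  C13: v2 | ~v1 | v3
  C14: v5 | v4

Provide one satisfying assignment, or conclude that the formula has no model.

v1=0; v2=1; v3=1; v4=1; v5=0

Branch on v3: set v3 = 1.
Branch on v1: set v1 = 0.
From the singleton clause (v4), v4 = 1.
From the singleton clause (~v5), v5 = 0.
No clause remains; v2 is free.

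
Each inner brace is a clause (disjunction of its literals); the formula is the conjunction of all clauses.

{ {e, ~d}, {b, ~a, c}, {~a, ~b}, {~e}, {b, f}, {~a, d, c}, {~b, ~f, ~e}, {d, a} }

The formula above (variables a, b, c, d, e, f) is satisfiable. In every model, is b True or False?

Suppose b = 1.
From the singleton clause (~a), a = 0.
From the singleton clause (~e), e = 0.
From the singleton clause (~d), d = 0.
But (d) is also a unit clause — contradiction.
So every satisfying assignment has b = False.

False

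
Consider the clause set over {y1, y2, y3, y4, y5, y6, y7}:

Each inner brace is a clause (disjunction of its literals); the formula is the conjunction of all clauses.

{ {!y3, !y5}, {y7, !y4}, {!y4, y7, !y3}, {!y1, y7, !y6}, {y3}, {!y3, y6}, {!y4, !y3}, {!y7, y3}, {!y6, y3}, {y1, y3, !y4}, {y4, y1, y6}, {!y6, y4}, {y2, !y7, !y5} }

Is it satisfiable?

The clause (y3) is unit, so y3 = true.
The clause (!y5) is unit, so y5 = false.
The clause (y6) is unit, so y6 = true.
The clause (!y4) is unit, so y4 = false.
Now (y4) is unsatisfied and unit — conflict.
No assignment satisfies every clause.

No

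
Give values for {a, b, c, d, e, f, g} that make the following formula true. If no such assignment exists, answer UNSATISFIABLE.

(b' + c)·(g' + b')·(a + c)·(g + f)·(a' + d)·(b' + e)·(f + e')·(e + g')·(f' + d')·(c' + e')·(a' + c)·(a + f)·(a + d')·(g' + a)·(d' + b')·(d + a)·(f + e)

UNSATISFIABLE

Suppose b = 0.
Suppose a = 1.
From the singleton clause (d), d = 1.
From the singleton clause (f'), f = 0.
From the singleton clause (g), g = 1.
From the singleton clause (e'), e = 0.
But (e) is also a unit clause — contradiction.
That branch fails; take a = 0 instead.
From the singleton clause (c), c = 1.
From the singleton clause (e'), e = 0.
From the singleton clause (g'), g = 0.
From the singleton clause (f), f = 1.
From the singleton clause (d'), d = 0.
But (d) is also a unit clause — contradiction.
Neither a = 1 nor a = 0 works.
That branch fails; take b = 1 instead.
From the singleton clause (c), c = 1.
From the singleton clause (g'), g = 0.
From the singleton clause (f), f = 1.
From the singleton clause (e), e = 1.
But (e') is also a unit clause — contradiction.
Neither b = 1 nor b = 0 works.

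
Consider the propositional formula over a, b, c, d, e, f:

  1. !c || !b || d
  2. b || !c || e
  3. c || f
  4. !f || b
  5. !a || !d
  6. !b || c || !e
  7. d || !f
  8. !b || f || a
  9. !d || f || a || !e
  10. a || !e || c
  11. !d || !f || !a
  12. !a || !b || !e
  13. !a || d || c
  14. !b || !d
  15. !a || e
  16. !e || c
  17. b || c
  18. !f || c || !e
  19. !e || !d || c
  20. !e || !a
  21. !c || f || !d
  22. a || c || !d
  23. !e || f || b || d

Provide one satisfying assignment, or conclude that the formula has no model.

Case c = true:
Case b = false:
From the singleton clause (e), e = true.
From the singleton clause (!f), f = false.
From the singleton clause (!a), a = false.
From the singleton clause (!d), d = false.
Now (d) is unsatisfied and unit — conflict.
Undo b and try b = true.
From the singleton clause (d), d = true.
Now (!d) is unsatisfied and unit — conflict.
Either choice for b ends in contradiction.
Undo c and try c = false.
From the singleton clause (f), f = true.
From the singleton clause (b), b = true.
From the singleton clause (!e), e = false.
From the singleton clause (d), d = true.
Now (!d) is unsatisfied and unit — conflict.
Either choice for c ends in contradiction.

UNSATISFIABLE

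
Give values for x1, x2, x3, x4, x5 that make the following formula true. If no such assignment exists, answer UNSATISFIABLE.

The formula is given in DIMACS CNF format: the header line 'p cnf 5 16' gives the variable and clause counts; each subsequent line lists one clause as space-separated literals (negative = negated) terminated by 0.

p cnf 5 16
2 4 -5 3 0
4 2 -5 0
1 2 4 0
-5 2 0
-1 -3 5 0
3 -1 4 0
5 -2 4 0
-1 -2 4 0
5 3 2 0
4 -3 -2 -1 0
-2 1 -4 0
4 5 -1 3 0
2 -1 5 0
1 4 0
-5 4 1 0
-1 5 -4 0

x1=True; x2=True; x3=False; x4=True; x5=True

Case x5 = True:
The clause (x2) is unit, so x2 = True.
Case x1 = True:
The clause (x4) is unit, so x4 = True.
Every clause is now satisfied; x3 is unconstrained.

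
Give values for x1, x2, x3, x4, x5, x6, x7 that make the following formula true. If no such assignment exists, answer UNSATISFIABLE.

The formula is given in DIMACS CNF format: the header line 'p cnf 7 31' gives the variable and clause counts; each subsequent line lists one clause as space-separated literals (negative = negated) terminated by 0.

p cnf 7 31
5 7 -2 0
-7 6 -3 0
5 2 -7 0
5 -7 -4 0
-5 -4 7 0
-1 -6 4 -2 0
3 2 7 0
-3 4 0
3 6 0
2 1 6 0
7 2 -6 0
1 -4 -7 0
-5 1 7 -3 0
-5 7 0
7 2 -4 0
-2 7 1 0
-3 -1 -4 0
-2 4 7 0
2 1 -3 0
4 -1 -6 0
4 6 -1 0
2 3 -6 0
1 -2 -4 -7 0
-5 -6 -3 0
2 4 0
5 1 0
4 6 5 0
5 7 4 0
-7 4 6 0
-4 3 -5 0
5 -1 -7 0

x1=False, x2=True, x3=False, x4=False, x5=True, x6=True, x7=True

Suppose x3 = False.
(x6) alone gives x6 = True.
(x2) alone gives x2 = True.
Suppose x5 = True.
(x7) alone gives x7 = True.
(¬x4) alone gives x4 = False.
(¬x1) alone gives x1 = False.
All clauses are satisfied.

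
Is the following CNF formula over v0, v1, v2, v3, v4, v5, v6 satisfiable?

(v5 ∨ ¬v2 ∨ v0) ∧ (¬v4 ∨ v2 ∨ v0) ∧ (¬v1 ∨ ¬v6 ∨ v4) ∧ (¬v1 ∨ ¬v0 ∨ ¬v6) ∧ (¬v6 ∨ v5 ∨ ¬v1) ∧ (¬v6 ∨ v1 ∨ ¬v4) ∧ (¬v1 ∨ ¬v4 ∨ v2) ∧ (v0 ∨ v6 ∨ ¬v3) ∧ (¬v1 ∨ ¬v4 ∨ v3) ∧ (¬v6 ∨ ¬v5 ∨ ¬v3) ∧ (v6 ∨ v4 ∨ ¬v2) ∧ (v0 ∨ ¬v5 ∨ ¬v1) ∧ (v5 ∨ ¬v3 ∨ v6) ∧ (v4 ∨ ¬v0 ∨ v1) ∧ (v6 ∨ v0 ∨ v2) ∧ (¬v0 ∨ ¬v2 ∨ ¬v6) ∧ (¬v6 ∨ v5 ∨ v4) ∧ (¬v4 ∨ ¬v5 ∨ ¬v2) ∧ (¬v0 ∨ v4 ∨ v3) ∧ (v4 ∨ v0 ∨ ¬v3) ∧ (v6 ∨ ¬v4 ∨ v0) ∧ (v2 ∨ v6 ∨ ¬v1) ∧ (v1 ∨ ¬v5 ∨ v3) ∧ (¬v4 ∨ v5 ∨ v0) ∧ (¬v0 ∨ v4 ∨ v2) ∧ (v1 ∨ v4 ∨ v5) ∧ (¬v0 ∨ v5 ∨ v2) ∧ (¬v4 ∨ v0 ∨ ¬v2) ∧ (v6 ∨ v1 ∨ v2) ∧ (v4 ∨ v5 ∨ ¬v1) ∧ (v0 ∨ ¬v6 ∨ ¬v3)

Suppose v5 = False.
Suppose v2 = True.
(v0) alone gives v0 = True.
(¬v6) alone gives v6 = False.
(v4) alone gives v4 = True.
(¬v3) alone gives v3 = False.
(¬v1) alone gives v1 = False.
All clauses are satisfied.
A satisfying assignment: v0 ↦ True,  v1 ↦ False,  v2 ↦ True,  v3 ↦ False,  v4 ↦ True,  v5 ↦ False,  v6 ↦ False.

Satisfiable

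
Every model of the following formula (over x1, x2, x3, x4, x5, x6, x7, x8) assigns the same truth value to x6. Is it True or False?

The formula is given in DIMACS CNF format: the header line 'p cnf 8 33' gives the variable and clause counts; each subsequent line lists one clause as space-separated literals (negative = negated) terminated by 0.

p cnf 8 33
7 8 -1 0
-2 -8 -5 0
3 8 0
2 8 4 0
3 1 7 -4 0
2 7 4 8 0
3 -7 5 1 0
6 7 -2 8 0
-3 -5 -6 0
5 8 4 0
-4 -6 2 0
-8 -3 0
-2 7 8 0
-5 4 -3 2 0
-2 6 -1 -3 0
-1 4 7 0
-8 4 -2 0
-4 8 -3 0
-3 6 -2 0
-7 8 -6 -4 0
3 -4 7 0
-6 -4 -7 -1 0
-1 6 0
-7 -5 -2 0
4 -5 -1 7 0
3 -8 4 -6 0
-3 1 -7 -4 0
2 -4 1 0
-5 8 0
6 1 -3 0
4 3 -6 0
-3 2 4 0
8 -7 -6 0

False

Suppose x6 = True.
Suppose x3 = True.
The clause (¬x5) is unit, so x5 = False.
The clause (¬x8) is unit, so x8 = False.
The clause (x4) is unit, so x4 = True.
Now (¬x4) is unsatisfied and unit — conflict.
So x3 must be the other value — set x3 = False.
The clause (x8) is unit, so x8 = True.
The clause (x4) is unit, so x4 = True.
The clause (x2) is unit, so x2 = True.
The clause (¬x5) is unit, so x5 = False.
The clause (x7) is unit, so x7 = True.
The clause (x1) is unit, so x1 = True.
Now (¬x1) is unsatisfied and unit — conflict.
Neither x3 = True nor x3 = False works.
So every satisfying assignment has x6 = False.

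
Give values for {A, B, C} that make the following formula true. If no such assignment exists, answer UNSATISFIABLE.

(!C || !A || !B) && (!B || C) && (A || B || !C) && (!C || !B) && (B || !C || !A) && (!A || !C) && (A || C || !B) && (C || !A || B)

A=false; B=false; C=false

Case B = false:
Case A = false:
From the singleton clause (!C), C = false.
All clauses are satisfied.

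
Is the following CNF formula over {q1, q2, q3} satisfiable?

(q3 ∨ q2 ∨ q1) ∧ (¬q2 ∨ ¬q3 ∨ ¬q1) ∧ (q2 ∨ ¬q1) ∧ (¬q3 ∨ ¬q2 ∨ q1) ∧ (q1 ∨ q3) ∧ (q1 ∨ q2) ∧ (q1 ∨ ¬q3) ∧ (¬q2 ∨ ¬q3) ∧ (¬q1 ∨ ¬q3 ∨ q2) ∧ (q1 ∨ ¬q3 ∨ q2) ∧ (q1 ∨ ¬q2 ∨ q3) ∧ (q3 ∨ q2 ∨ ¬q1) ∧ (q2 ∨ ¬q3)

Yes

Try q2 = True.
The clause (¬q3) is unit, so q3 = False.
The clause (q1) is unit, so q1 = True.
Every clause now holds.
A satisfying assignment: q1=True, q2=True, q3=False.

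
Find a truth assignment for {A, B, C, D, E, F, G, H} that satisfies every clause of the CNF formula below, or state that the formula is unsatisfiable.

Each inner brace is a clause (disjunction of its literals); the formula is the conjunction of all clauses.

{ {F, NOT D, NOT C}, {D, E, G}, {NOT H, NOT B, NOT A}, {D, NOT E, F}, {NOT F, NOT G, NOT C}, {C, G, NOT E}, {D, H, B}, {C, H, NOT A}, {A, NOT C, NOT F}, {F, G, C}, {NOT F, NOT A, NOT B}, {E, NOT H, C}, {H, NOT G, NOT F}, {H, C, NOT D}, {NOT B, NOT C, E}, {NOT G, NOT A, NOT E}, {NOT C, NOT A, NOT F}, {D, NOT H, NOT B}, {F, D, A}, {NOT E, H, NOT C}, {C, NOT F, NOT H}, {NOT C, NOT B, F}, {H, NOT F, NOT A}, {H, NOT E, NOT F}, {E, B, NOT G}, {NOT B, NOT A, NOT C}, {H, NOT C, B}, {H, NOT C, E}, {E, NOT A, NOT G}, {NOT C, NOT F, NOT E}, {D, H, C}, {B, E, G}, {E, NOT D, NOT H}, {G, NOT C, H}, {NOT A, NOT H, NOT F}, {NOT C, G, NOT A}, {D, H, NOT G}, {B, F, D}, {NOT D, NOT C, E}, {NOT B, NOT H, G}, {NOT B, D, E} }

A: false, B: false, C: false, D: true, E: true, F: false, G: true, H: true

Try F = false.
Try D = true.
(NOT C) alone gives C = false.
(G) alone gives G = true.
(H) alone gives H = true.
(E) alone gives E = true.
(NOT A) alone gives A = false.
All clauses hold; B can take either value.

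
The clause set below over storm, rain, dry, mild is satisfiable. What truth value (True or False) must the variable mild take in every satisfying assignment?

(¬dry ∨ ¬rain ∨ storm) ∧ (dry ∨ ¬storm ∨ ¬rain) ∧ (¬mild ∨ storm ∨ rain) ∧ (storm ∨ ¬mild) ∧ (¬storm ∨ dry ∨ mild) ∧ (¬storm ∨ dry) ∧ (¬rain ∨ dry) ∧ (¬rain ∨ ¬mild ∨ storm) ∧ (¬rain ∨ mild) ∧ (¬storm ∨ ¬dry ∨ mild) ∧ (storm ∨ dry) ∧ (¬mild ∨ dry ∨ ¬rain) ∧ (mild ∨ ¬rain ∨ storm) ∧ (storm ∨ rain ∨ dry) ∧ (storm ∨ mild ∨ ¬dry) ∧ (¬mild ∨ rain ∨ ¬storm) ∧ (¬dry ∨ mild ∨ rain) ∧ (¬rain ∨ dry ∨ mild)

Suppose mild = False.
Unit clause (¬rain) forces rain = False.
Unit clause (¬dry) forces dry = False.
Unit clause (¬storm) forces storm = False.
Now (storm) is unsatisfied and unit — conflict.
So every satisfying assignment has mild = True.

True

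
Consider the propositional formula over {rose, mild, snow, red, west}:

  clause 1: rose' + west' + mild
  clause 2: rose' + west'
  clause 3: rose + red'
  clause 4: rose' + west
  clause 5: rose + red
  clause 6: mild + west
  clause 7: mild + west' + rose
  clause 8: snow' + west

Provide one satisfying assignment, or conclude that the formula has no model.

Case rose = 0:
From the singleton clause (red'), red = 0.
That conflicts with the unit clause (red).
Undo rose and try rose = 1.
From the singleton clause (west'), west = 0.
That conflicts with the unit clause (west).
Both values of rose lead to a conflict.

UNSATISFIABLE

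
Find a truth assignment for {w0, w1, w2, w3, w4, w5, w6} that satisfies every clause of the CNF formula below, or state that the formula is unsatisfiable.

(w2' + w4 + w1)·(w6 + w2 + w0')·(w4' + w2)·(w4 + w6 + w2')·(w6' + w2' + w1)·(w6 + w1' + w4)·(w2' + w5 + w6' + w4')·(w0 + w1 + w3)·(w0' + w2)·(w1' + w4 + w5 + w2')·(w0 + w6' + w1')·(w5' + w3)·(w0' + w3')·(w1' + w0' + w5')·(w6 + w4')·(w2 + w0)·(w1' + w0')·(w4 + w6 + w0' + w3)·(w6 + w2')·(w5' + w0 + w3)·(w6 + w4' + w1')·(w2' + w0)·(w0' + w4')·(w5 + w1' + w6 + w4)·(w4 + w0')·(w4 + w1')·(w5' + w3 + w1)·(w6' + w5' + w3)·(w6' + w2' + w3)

UNSATISFIABLE

Suppose w4 = 0.
The clause (w0') is unit, so w0 = 0.
The clause (w2) is unit, so w2 = 1.
But (w2') is also a unit clause — contradiction.
So w4 must be the other value — set w4 = 1.
The clause (w2) is unit, so w2 = 1.
The clause (w6) is unit, so w6 = 1.
The clause (w1) is unit, so w1 = 1.
The clause (w5) is unit, so w5 = 1.
The clause (w0) is unit, so w0 = 1.
But (w0') is also a unit clause — contradiction.
Both values of w4 lead to a conflict.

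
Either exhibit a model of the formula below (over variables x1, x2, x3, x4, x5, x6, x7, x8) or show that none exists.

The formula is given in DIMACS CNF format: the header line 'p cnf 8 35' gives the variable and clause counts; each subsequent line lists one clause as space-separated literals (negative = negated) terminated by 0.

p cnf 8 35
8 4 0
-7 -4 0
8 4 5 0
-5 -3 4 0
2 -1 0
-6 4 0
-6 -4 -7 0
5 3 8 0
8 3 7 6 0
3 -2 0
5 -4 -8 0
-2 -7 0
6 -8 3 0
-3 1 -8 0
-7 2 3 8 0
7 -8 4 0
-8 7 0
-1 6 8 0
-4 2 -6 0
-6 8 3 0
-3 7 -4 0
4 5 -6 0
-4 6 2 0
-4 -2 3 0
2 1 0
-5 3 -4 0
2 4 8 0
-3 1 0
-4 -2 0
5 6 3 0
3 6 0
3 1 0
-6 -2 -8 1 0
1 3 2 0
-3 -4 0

UNSATISFIABLE

Try x8 = True.
From the singleton clause (x7), x7 = True.
From the singleton clause (¬x4), x4 = False.
From the singleton clause (¬x6), x6 = False.
From the singleton clause (¬x2), x2 = False.
From the singleton clause (¬x1), x1 = False.
But (x1) is also a unit clause — contradiction.
So x8 must be the other value — set x8 = False.
From the singleton clause (x4), x4 = True.
From the singleton clause (¬x7), x7 = False.
From the singleton clause (¬x3), x3 = False.
From the singleton clause (x5), x5 = True.
But (¬x5) is also a unit clause — contradiction.
Either choice for x8 ends in contradiction.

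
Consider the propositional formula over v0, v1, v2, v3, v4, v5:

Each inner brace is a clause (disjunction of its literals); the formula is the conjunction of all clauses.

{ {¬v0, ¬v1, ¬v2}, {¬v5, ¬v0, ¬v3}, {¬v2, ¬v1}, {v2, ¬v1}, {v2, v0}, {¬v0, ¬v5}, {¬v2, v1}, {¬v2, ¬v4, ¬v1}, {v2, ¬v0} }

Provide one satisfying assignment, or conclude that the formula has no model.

Suppose v2 = False.
The clause (¬v1) is unit, so v1 = False.
The clause (v0) is unit, so v0 = True.
Now (¬v0) is unsatisfied and unit — conflict.
Undo v2 and try v2 = True.
The clause (¬v1) is unit, so v1 = False.
Now (v1) is unsatisfied and unit — conflict.
Both values of v2 lead to a conflict.

UNSATISFIABLE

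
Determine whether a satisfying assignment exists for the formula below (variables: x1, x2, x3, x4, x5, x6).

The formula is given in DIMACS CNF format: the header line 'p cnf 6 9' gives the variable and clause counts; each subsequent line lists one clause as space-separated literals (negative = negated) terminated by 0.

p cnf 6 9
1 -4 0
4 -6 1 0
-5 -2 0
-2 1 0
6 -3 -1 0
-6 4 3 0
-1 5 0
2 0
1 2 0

Unsatisfiable

(x2) alone gives x2 = True.
(¬x5) alone gives x5 = False.
(x1) alone gives x1 = True.
That conflicts with the unit clause (¬x1).
No assignment satisfies every clause.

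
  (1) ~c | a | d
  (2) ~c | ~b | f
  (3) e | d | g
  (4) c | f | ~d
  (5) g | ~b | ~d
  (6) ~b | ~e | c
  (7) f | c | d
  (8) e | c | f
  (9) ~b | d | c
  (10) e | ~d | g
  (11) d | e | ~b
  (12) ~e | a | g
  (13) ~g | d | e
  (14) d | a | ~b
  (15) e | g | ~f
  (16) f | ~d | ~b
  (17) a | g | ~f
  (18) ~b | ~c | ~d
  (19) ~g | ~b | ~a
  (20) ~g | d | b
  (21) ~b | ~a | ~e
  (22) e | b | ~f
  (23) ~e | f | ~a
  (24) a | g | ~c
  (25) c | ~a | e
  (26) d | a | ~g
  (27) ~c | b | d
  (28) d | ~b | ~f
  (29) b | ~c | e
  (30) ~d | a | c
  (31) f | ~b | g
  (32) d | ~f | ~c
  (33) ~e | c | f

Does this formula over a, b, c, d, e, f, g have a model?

Satisfiable

Suppose c = 0.
Suppose f = 1.
Suppose b = 0.
The clause (e) is unit, so e = 1.
Suppose a = 1.
Suppose g = 0.
Every clause is now satisfied; d is unconstrained.
A satisfying assignment: a=1, b=0, c=0, d=1, e=1, f=1, g=0.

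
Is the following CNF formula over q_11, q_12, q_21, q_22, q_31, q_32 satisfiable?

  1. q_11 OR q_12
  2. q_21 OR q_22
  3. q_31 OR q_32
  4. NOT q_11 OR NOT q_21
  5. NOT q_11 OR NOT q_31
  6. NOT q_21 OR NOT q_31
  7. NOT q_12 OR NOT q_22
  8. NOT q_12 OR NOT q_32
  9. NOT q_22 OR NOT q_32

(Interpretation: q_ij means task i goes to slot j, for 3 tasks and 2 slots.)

No, unsatisfiable

Branch on q_11: set q_11 = true.
The clause (NOT q_21) is unit, so q_21 = false.
The clause (q_22) is unit, so q_22 = true.
The clause (NOT q_31) is unit, so q_31 = false.
The clause (q_32) is unit, so q_32 = true.
Now (NOT q_32) is unsatisfied and unit — conflict.
That branch fails; take q_11 = false instead.
The clause (q_12) is unit, so q_12 = true.
The clause (NOT q_22) is unit, so q_22 = false.
The clause (q_21) is unit, so q_21 = true.
The clause (NOT q_31) is unit, so q_31 = false.
The clause (q_32) is unit, so q_32 = true.
Now (NOT q_32) is unsatisfied and unit — conflict.
Both values of q_11 lead to a conflict.
No assignment satisfies every clause.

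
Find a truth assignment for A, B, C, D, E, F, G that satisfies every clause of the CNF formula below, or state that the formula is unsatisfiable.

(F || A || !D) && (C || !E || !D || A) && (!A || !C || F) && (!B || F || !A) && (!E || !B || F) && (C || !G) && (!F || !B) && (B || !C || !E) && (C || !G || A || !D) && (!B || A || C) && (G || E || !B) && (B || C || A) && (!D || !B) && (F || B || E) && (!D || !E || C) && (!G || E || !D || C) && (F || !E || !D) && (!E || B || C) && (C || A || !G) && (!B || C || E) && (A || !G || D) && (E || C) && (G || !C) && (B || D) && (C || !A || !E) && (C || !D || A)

Case C = true:
Unit clause (G) forces G = true.
Case A = false:
Unit clause (D) forces D = true.
Unit clause (F) forces F = true.
Unit clause (!B) forces B = false.
Unit clause (!E) forces E = false.
This assignment satisfies each clause.

A: false; B: false; C: true; D: true; E: false; F: true; G: true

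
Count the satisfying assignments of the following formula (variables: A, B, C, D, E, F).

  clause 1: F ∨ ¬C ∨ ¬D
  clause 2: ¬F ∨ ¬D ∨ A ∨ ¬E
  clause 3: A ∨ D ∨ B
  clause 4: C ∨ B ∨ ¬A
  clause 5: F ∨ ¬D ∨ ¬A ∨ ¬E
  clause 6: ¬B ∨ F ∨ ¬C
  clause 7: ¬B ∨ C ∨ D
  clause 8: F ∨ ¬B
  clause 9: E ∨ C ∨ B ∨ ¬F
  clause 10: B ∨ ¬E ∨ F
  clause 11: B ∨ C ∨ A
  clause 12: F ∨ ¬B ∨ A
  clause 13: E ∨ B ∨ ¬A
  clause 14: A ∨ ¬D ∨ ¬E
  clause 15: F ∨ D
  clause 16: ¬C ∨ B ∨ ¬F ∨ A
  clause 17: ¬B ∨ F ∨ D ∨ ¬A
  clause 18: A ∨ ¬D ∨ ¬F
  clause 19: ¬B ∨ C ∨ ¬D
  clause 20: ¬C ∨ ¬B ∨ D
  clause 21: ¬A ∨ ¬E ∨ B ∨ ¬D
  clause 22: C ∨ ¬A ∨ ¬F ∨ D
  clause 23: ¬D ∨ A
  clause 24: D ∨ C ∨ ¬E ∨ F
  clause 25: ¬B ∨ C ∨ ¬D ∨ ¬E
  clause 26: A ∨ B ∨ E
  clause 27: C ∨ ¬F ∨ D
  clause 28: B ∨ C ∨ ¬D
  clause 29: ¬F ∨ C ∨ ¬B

There are 2^6 = 64 truth assignments over (A, B, C, D, E, F).
Split on A. With A = True, the clauses containing A are satisfied and ¬A drops from the rest; 3 of the 2^5 = 32 assignments to the other variables satisfy what remains.
With A = False, by the same count on the reduced clause set, 0 assignments work.
Total: 3 + 0 = 3.

3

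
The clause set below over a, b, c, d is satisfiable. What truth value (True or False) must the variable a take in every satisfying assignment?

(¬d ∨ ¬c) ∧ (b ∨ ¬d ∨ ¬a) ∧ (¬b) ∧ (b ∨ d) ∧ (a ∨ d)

Suppose a = True.
Unit clause (¬b) forces b = False.
Unit clause (¬d) forces d = False.
Now (d) is unsatisfied and unit — conflict.
So every satisfying assignment has a = False.

False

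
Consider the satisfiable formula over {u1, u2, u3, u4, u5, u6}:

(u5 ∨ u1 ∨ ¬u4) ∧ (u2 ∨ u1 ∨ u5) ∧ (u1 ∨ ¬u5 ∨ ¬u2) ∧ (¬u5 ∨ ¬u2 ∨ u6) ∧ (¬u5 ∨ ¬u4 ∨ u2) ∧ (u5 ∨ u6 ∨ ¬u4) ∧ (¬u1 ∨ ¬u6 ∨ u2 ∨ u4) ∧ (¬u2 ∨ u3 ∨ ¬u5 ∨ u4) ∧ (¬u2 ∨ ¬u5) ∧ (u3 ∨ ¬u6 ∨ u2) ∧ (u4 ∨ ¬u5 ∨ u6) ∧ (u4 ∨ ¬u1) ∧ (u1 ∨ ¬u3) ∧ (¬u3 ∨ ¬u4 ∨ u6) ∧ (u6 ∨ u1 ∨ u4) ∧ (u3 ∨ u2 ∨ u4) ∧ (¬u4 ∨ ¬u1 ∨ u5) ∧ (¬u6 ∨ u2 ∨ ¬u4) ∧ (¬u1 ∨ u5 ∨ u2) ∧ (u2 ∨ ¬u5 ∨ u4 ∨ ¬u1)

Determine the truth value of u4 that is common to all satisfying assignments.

False

Suppose u4 = True.
Suppose u5 = True.
(u2) alone gives u2 = True.
Now (¬u2) is unsatisfied and unit — conflict.
Undo u5 and try u5 = False.
(u1) alone gives u1 = True.
Now (¬u1) is unsatisfied and unit — conflict.
Either choice for u5 ends in contradiction.
So every satisfying assignment has u4 = False.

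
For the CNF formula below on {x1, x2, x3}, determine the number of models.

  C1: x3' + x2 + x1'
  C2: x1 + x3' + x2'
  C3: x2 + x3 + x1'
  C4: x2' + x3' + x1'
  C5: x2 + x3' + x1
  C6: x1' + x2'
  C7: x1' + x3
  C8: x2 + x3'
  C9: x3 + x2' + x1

There are 2^3 = 8 truth assignments over (x1, x2, x3).
Split on x2. With x2 = 1, the clauses containing x2 are satisfied and x2' drops from the rest; 0 of the 2^2 = 4 assignments to the other variables satisfy what remains.
With x2 = 0, by the same count on the reduced clause set, 1 assignment works.
Total: 0 + 1 = 1.

1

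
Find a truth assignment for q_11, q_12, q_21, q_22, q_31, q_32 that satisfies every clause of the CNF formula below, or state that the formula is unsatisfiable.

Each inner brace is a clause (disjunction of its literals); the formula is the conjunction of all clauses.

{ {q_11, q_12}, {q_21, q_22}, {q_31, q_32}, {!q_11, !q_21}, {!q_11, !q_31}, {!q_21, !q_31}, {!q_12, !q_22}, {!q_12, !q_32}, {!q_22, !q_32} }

UNSATISFIABLE

Branch on q_11: set q_11 = true.
(!q_21) alone gives q_21 = false.
(q_22) alone gives q_22 = true.
(!q_31) alone gives q_31 = false.
(q_32) alone gives q_32 = true.
But (!q_32) is also a unit clause — contradiction.
Backtrack on q_11: now try q_11 = false.
(q_12) alone gives q_12 = true.
(!q_22) alone gives q_22 = false.
(q_21) alone gives q_21 = true.
(!q_31) alone gives q_31 = false.
(q_32) alone gives q_32 = true.
But (!q_32) is also a unit clause — contradiction.
Neither q_11 = true nor q_11 = false works.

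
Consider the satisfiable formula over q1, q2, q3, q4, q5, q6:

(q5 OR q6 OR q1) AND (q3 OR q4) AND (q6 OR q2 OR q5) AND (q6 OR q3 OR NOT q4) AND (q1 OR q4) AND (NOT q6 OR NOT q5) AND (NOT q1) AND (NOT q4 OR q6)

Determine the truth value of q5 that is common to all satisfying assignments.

Suppose q5 = true.
The clause (NOT q6) is unit, so q6 = false.
The clause (NOT q1) is unit, so q1 = false.
The clause (q4) is unit, so q4 = true.
But (NOT q4) is also a unit clause — contradiction.
So every satisfying assignment has q5 = False.

False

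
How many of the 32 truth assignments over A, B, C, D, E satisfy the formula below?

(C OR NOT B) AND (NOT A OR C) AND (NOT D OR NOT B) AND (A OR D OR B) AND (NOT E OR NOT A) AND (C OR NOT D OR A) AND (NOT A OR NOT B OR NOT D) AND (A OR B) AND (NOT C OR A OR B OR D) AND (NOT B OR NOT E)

There are 2^5 = 32 truth assignments over (A, B, C, D, E).
Split on C. With C = true, the clauses containing C are satisfied and NOT C drops from the rest; 4 of the 2^4 = 16 assignments to the other variables satisfy what remains.
With C = false, by the same count on the reduced clause set, 0 assignments work.
(One model: A=F, B=T, C=T, D=F, E=F.)
Total: 4 + 0 = 4.

4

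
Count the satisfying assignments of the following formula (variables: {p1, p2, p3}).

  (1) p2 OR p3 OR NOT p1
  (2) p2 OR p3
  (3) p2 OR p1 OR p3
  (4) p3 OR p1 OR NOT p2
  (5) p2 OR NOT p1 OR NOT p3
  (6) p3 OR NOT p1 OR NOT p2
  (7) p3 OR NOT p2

3

There are 2^3 = 8 truth assignments over (p1, p2, p3).
Split on p3. With p3 = true, the clauses containing p3 are satisfied and NOT p3 drops from the rest; 3 of the 2^2 = 4 assignments to the other variables satisfy what remains.
With p3 = false, by the same count on the reduced clause set, 0 assignments work.
(One model: p1=F, p2=F, p3=T.)
Total: 3 + 0 = 3.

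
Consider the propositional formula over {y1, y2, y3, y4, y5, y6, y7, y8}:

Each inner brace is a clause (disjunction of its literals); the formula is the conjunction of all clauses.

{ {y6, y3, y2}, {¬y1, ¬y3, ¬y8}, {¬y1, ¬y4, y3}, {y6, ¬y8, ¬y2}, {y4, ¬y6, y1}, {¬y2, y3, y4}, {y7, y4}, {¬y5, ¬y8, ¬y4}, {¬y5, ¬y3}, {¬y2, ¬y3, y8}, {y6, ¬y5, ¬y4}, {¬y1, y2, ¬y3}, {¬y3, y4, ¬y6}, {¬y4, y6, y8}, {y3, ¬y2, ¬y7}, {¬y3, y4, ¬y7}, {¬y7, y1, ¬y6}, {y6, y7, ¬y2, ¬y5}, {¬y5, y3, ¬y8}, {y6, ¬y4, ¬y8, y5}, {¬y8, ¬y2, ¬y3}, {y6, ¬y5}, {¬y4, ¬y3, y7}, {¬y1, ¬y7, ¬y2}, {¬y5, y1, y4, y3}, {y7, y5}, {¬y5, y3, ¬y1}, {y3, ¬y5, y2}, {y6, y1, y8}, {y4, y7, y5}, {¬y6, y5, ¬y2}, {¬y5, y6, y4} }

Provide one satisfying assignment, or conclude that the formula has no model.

y1: True,  y2: False,  y3: False,  y4: False,  y5: False,  y6: True,  y7: True,  y8: True

Case y7 = True:
Case y5 = False:
Case y3 = False:
(¬y2) alone gives y2 = False.
(y6) alone gives y6 = True.
(y1) alone gives y1 = True.
(¬y4) alone gives y4 = False.
Every clause is now satisfied; y8 is unconstrained.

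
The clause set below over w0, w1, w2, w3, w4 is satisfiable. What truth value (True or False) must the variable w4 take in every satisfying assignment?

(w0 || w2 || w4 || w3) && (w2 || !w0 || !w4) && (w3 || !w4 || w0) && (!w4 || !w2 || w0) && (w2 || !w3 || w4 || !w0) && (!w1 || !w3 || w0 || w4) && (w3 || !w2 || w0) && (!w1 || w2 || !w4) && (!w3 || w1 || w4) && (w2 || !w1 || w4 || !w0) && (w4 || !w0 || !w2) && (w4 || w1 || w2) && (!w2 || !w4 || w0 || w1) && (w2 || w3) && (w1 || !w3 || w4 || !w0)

Suppose w4 = false.
Suppose w3 = false.
Unit clause (w2) forces w2 = true.
Unit clause (w0) forces w0 = true.
That conflicts with the unit clause (!w0).
Undo w3 and try w3 = true.
Unit clause (w1) forces w1 = true.
Unit clause (w0) forces w0 = true.
Unit clause (w2) forces w2 = true.
That conflicts with the unit clause (!w2).
Either choice for w3 ends in contradiction.
So every satisfying assignment has w4 = True.

True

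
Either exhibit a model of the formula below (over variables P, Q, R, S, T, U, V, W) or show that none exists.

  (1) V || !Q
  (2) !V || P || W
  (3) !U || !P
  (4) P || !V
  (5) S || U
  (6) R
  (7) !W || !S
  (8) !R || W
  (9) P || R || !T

P=false; Q=false; R=true; S=false; T=false; U=true; V=false; W=true

(R) alone gives R = true.
(W) alone gives W = true.
(!S) alone gives S = false.
(U) alone gives U = true.
(!P) alone gives P = false.
(!V) alone gives V = false.
(!Q) alone gives Q = false.
No clause remains; T is free.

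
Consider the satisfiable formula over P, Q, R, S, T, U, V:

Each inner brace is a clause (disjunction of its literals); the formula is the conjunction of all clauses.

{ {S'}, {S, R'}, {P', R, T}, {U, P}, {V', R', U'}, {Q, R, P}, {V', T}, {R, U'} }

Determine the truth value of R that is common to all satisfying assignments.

False

Suppose R = 1.
(S') alone gives S = 0.
That conflicts with the unit clause (S).
So every satisfying assignment has R = False.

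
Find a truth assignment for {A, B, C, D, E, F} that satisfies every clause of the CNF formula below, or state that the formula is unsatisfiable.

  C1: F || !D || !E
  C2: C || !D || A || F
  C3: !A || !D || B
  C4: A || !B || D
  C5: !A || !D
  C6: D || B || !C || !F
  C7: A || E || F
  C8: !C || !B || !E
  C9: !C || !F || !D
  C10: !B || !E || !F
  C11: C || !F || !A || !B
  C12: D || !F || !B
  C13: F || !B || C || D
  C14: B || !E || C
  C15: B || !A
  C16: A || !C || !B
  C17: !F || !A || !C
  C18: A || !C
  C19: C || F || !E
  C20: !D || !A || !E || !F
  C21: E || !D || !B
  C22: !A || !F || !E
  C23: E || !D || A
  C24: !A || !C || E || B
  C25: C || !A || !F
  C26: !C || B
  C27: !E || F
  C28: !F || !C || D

A: true,  B: true,  C: true,  D: false,  E: false,  F: false

Branch on A: set A = true.
The clause (!D) is unit, so D = false.
The clause (B) is unit, so B = true.
The clause (!F) is unit, so F = false.
The clause (C) is unit, so C = true.
The clause (!E) is unit, so E = false.
All clauses are satisfied.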